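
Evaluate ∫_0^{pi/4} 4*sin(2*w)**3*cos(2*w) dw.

1/2

Let u = sin(2*w), so du = 2*cos(2*w) dw. When w = 0, u = 0; when w = pi/4, u = 1.
The integral becomes 2·∫ u**3 du from 0 to 1, with antiderivative u**4/2.
Back in w: F(w) = sin(2*w)**4/2.
Then F(pi/4) - F(0) = (1/2) - (0) = 1/2.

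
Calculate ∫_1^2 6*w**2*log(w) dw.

-14/3 + 16*log(2)

Integrate by parts once (u = ln w, dv = 6*w**2 dw).
An antiderivative is F(w) = 2*w**3*(3*log(w) - 1)/3.
Then F(2) - F(1) = (-16/3 + 16*log(2)) - (-2/3) = -14/3 + 16*log(2).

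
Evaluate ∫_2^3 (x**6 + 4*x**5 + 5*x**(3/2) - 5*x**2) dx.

-8*sqrt(2) + 18*sqrt(3) + 14822/21

By the power rule, an antiderivative is F(x) = x**7/7 + 2*x**6/3 + 2*x**(5/2) - 5*x**3/3.
Then F(3) - F(2) = (18*sqrt(3) + 5274/7) - (8*sqrt(2) + 1000/21) = -8*sqrt(2) + 18*sqrt(3) + 14822/21.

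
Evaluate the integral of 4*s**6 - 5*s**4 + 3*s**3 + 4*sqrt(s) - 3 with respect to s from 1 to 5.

40*sqrt(5)/3 + 881404/21

By the power rule, an antiderivative is F(s) = 4*s**7/7 - s**5 + 3*s**4/4 + 8*s**(3/2)/3 - 3*s.
Then F(5) - F(1) = (40*sqrt(5)/3 + 1175205/28) - (-1/84) = 40*sqrt(5)/3 + 881404/21.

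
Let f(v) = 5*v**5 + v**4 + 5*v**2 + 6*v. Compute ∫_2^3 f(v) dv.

19291/30

By the power rule, an antiderivative is F(v) = 5*v**6/6 + v**5/5 + 5*v**3/3 + 3*v**2.
Then F(3) - F(2) = (7281/10) - (1276/15) = 19291/30.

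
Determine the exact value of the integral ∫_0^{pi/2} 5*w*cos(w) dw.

Integrate by parts once (u = w, dv = 5*cos(w) dw).
An antiderivative is F(w) = 5*w*sin(w) + 5*cos(w).
Then F(pi/2) - F(0) = (5*pi/2) - (5) = -5 + 5*pi/2.

-5 + 5*pi/2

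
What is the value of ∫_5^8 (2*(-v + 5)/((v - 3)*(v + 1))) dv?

Factor the denominator: v**2 - 2*v - 3 = (v + 1)(v - 3).
Partial fractions: 2*(-v + 5)/((v - 3)*(v + 1)) = -3/(v + 1) + 1/(v - 3).
An antiderivative is F(v) = log(v - 3) - 3*log(v + 1).
Then F(8) - F(5) = (-6*log(3) + log(5)) - (-3*log(3) - 2*log(2)) = log(20/27).

log(20/27)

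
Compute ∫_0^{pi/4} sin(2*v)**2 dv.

Use the identity sin^2(2*v) = (1 - cos(4*v))/2.
An antiderivative is F(v) = v/2 - sin(4*v)/8.
Then F(pi/4) - F(0) = (pi/8) - (0) = pi/8.

pi/8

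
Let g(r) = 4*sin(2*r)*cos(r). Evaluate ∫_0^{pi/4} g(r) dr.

8/3 - 2*sqrt(2)/3

Use the identity sin(2*r)cos(r) = [sin(3*r) + sin(r)]/2.
An antiderivative is F(r) = -2*cos(r) - 2*cos(3*r)/3.
Then F(pi/4) - F(0) = (-2*sqrt(2)/3) - (-8/3) = 8/3 - 2*sqrt(2)/3.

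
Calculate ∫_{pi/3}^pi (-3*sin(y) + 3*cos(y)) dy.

An antiderivative is F(y) = 3*sin(y) + 3*cos(y).
Then F(pi) - F(pi/3) = (-3) - (3/2 + 3*sqrt(3)/2) = -9/2 - 3*sqrt(3)/2.

-9/2 - 3*sqrt(3)/2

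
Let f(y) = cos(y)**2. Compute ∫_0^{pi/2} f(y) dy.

pi/4

Use the identity cos^2(y) = (1 + cos(2*y))/2.
An antiderivative is F(y) = y/2 + sin(2*y)/4.
Then F(pi/2) - F(0) = (pi/4) - (0) = pi/4.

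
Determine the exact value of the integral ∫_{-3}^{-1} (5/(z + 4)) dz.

An antiderivative is F(z) = 5*log(z + 4).
Then F(-1) - F(-3) = (5*log(3)) - (0) = 5*log(3).

5*log(3)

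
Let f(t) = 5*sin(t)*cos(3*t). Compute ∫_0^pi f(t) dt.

0

Use the identity sin(t)cos(3*t) = [sin(4*t) + sin(-2*t)]/2.
An antiderivative is F(t) = 5*cos(2*t)/4 - 5*cos(4*t)/8.
Then F(pi) - F(0) = (5/8) - (5/8) = 0.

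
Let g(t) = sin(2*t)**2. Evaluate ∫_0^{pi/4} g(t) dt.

pi/8

Use the identity sin^2(2*t) = (1 - cos(4*t))/2.
An antiderivative is F(t) = t/2 - sin(4*t)/8.
Then F(pi/4) - F(0) = (pi/8) - (0) = pi/8.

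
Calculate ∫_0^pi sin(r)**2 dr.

Use the identity sin^2(r) = (1 - cos(2*r))/2.
An antiderivative is F(r) = r/2 - sin(2*r)/4.
Then F(pi) - F(0) = (pi/2) - (0) = pi/2.

pi/2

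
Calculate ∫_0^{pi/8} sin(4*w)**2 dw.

pi/16

Use the identity sin^2(4*w) = (1 - cos(8*w))/2.
An antiderivative is F(w) = w/2 - sin(8*w)/16.
Then F(pi/8) - F(0) = (pi/16) - (0) = pi/16.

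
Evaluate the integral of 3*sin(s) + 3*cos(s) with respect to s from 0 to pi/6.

9/2 - 3*sqrt(3)/2

An antiderivative is F(s) = 3*sin(s) - 3*cos(s).
Then F(pi/6) - F(0) = (3/2 - 3*sqrt(3)/2) - (-3) = 9/2 - 3*sqrt(3)/2.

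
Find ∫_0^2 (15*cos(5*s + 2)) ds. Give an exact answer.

Let u = 5*s + 2, so du = 5 ds. When s = 0, u = 2; when s = 2, u = 12.
The integral becomes 3·∫ cos(u) du from 2 to 12, with antiderivative 3*sin(u).
Back in s: F(s) = 3*sin(5*s + 2).
Then F(2) - F(0) = (3*sin(12)) - (3*sin(2)) = -3*sin(2) + 3*sin(12).

-3*sin(2) + 3*sin(12)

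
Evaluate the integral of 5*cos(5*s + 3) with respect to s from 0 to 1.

Let u = 5*s + 3, so du = 5 ds. When s = 0, u = 3; when s = 1, u = 8.
The integral becomes ∫ cos(u) du from 3 to 8, with antiderivative sin(u).
Back in s: F(s) = sin(5*s + 3).
Then F(1) - F(0) = (sin(8)) - (sin(3)) = -sin(3) + sin(8).

-sin(3) + sin(8)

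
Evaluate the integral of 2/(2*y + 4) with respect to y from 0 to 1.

log(3/2)

Let u = 2*y + 4, so du = 2 dy. When y = 0, u = 4; when y = 1, u = 6.
The integral becomes ∫ 1/u du from 4 to 6, with antiderivative log(u).
Back in y: F(y) = log(2*y + 4).
Then F(1) - F(0) = (log(6)) - (log(4)) = log(3/2).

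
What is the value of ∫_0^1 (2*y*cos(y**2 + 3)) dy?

Let u = y**2 + 3, so du = 2*y dy. When y = 0, u = 3; when y = 1, u = 4.
The integral becomes ∫ cos(u) du from 3 to 4, with antiderivative sin(u).
Back in y: F(y) = sin(y**2 + 3).
Then F(1) - F(0) = (sin(4)) - (sin(3)) = sin(4) - sin(3).

sin(4) - sin(3)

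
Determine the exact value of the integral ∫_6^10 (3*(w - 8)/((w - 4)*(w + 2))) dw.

log(27/32)

Factor the denominator: w**2 - 2*w - 8 = (w + 2)(w - 4).
Partial fractions: 3*(w - 8)/((w - 4)*(w + 2)) = 5/(w + 2) - 2/(w - 4).
An antiderivative is F(w) = -2*log(w - 4) + 5*log(w + 2).
Then F(10) - F(6) = (3*log(3) + 8*log(2)) - (13*log(2)) = log(27/32).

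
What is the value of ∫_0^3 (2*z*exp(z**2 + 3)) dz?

-exp(3) + exp(12)

Let u = z**2 + 3, so du = 2*z dz. When z = 0, u = 3; when z = 3, u = 12.
The integral becomes ∫ exp(u) du from 3 to 12, with antiderivative exp(u).
Back in z: F(z) = exp(z**2 + 3).
Then F(3) - F(0) = (exp(12)) - (exp(3)) = -exp(3) + exp(12).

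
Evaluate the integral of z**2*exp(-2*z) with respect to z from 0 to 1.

Integrate by parts twice (u = z^2, dv = exp(-2*z) dz).
An antiderivative is F(z) = (-2*z**2 - 2*z - 1)*exp(-2*z)/4.
Then F(1) - F(0) = (-5*exp(-2)/4) - (-1/4) = (-5 + exp(2))*exp(-2)/4.

(-5 + exp(2))*exp(-2)/4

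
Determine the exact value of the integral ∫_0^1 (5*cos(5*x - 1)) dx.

sin(4) + sin(1)

Let u = 5*x - 1, so du = 5 dx. When x = 0, u = -1; when x = 1, u = 4.
The integral becomes ∫ cos(u) du from -1 to 4, with antiderivative sin(u).
Back in x: F(x) = sin(5*x - 1).
Then F(1) - F(0) = (sin(4)) - (-sin(1)) = sin(4) + sin(1).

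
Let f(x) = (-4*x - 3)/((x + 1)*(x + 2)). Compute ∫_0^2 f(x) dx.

log(3/32)

Factor the denominator: x**2 + 3*x + 2 = (x + 2)(x + 1).
Partial fractions: (-4*x - 3)/((x + 1)*(x + 2)) = -5/(x + 2) + 1/(x + 1).
An antiderivative is F(x) = log(x + 1) - 5*log(x + 2).
Then F(2) - F(0) = (-10*log(2) + log(3)) - (-log(32)) = log(3/32).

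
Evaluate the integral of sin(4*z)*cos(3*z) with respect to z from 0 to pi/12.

Use the identity sin(4*z)cos(3*z) = [sin(7*z) + sin(z)]/2.
An antiderivative is F(z) = -cos(z)/2 - cos(7*z)/14.
Then F(pi/12) - F(0) = (-3*sqrt(6)/28 - sqrt(2)/7) - (-4/7) = -3*sqrt(6)/28 - sqrt(2)/7 + 4/7.

-3*sqrt(6)/28 - sqrt(2)/7 + 4/7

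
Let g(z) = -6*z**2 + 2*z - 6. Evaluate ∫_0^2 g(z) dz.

-24

By the power rule, an antiderivative is F(z) = -2*z**3 + z**2 - 6*z.
Then F(2) - F(0) = (-24) - (0) = -24.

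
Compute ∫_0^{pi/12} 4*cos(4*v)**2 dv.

Use the identity cos^2(4*v) = (1 + cos(8*v))/2.
An antiderivative is F(v) = 2*v + sin(8*v)/4.
Then F(pi/12) - F(0) = (sqrt(3)/8 + pi/6) - (0) = sqrt(3)/8 + pi/6.

sqrt(3)/8 + pi/6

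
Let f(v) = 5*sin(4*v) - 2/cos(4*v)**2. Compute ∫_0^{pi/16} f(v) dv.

3/4 - 5*sqrt(2)/8

An antiderivative is F(v) = -5*cos(4*v)/4 - tan(4*v)/2.
Then F(pi/16) - F(0) = (-5*sqrt(2)/8 - 1/2) - (-5/4) = 3/4 - 5*sqrt(2)/8.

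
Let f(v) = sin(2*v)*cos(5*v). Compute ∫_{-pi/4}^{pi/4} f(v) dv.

0

Use the identity sin(2*v)cos(5*v) = [sin(7*v) + sin(-3*v)]/2.
An antiderivative is F(v) = cos(3*v)/6 - cos(7*v)/14.
Then F(pi/4) - F(-pi/4) = (-5*sqrt(2)/42) - (-5*sqrt(2)/42) = 0.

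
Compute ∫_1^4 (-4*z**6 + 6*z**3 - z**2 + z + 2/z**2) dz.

By the power rule, an antiderivative is F(z) = -4*z**7/7 + 3*z**4/2 - z**3/3 + z**2/2 - 2/z.
Then F(4) - F(1) = (-377669/42) - (-19/21) = -125877/14.

-125877/14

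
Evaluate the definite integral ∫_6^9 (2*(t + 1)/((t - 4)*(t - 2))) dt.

-3*log(7) + log(2) + 5*log(5)

Factor the denominator: t**2 - 6*t + 8 = (t - 2)(t - 4).
Partial fractions: 2*(t + 1)/((t - 4)*(t - 2)) = -3/(t - 2) + 5/(t - 4).
An antiderivative is F(t) = 5*log(t - 4) - 3*log(t - 2).
Then F(9) - F(6) = (-3*log(7) + 5*log(5)) - (-log(2)) = -3*log(7) + log(2) + 5*log(5).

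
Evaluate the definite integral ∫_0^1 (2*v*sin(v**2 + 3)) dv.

cos(3) - cos(4)

Let u = v**2 + 3, so du = 2*v dv. When v = 0, u = 3; when v = 1, u = 4.
The integral becomes ∫ sin(u) du from 3 to 4, with antiderivative -cos(u).
Back in v: F(v) = -cos(v**2 + 3).
Then F(1) - F(0) = (-cos(4)) - (-cos(3)) = cos(3) - cos(4).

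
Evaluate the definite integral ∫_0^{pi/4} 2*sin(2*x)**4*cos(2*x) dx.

Let u = sin(2*x), so du = 2*cos(2*x) dx. When x = 0, u = 0; when x = pi/4, u = 1.
The integral becomes ∫ u**4 du from 0 to 1, with antiderivative u**5/5.
Back in x: F(x) = sin(2*x)**5/5.
Then F(pi/4) - F(0) = (1/5) - (0) = 1/5.

1/5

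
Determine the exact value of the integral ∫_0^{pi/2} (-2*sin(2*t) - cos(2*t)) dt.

An antiderivative is F(t) = -sin(2*t)/2 + cos(2*t).
Then F(pi/2) - F(0) = (-1) - (1) = -2.

-2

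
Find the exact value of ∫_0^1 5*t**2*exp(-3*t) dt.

Integrate by parts twice (u = t^2, dv = 5*exp(-3*t) dt).
An antiderivative is F(t) = (-45*t**2 - 30*t - 10)*exp(-3*t)/27.
Then F(1) - F(0) = (-85*exp(-3)/27) - (-10/27) = 10/27 - 85*exp(-3)/27.

10/27 - 85*exp(-3)/27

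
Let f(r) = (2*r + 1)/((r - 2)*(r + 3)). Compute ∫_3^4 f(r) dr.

Factor the denominator: r**2 + r - 6 = (r + 3)(r - 2).
Partial fractions: (2*r + 1)/((r - 2)*(r + 3)) = 1/(r + 3) + 1/(r - 2).
An antiderivative is F(r) = log(r - 2) + log(r + 3).
Then F(4) - F(3) = (log(14)) - (log(6)) = log(7/3).

log(7/3)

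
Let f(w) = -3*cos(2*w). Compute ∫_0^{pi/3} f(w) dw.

An antiderivative is F(w) = -3*sin(2*w)/2.
Then F(pi/3) - F(0) = (-3*sqrt(3)/4) - (0) = -3*sqrt(3)/4.

-3*sqrt(3)/4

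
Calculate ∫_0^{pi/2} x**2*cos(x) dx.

-2 + pi**2/4

Integrate by parts twice (u = x^2, dv = cos(x) dx).
An antiderivative is F(x) = x**2*sin(x) + 2*x*cos(x) - 2*sin(x).
Then F(pi/2) - F(0) = (-2 + pi**2/4) - (0) = -2 + pi**2/4.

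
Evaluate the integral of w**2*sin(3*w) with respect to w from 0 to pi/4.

Integrate by parts twice (u = w^2, dv = sin(3*w) dw).
An antiderivative is F(w) = -w**2*cos(3*w)/3 + 2*w*sin(3*w)/9 + 2*cos(3*w)/27.
Then F(pi/4) - F(0) = (sqrt(2)*(-32 + 24*pi + 9*pi**2)/864) - (2/27) = -2/27 - sqrt(2)/27 + sqrt(2)*pi/36 + sqrt(2)*pi**2/96.

-2/27 - sqrt(2)/27 + sqrt(2)*pi/36 + sqrt(2)*pi**2/96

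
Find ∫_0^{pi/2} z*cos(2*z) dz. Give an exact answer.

Integrate by parts once (u = z, dv = cos(2*z) dz).
An antiderivative is F(z) = z*sin(2*z)/2 + cos(2*z)/4.
Then F(pi/2) - F(0) = (-1/4) - (1/4) = -1/2.

-1/2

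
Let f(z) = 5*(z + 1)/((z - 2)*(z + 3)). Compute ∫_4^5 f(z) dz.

Factor the denominator: z**2 + z - 6 = (z + 3)(z - 2).
Partial fractions: 5*(z + 1)/((z - 2)*(z + 3)) = 2/(z + 3) + 3/(z - 2).
An antiderivative is F(z) = 3*log(z - 2) + 2*log(z + 3).
Then F(5) - F(4) = (3*log(3) + 6*log(2)) - (3*log(2) + 2*log(7)) = -2*log(7) + 3*log(2) + 3*log(3).

-2*log(7) + 3*log(2) + 3*log(3)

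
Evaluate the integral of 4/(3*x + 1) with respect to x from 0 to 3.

An antiderivative is F(x) = 4*log(3*x + 1)/3.
Then F(3) - F(0) = (4*log(10)/3) - (0) = 4*log(10)/3.

4*log(10)/3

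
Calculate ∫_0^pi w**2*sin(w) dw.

-4 + pi**2

Integrate by parts twice (u = w^2, dv = sin(w) dw).
An antiderivative is F(w) = -w**2*cos(w) + 2*w*sin(w) + 2*cos(w).
Then F(pi) - F(0) = (-2 + pi**2) - (2) = -4 + pi**2.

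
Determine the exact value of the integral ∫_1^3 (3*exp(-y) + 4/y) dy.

-3*exp(-3) + 3*exp(-1) + 4*log(3)

An antiderivative is F(y) = 4*log(y) - 3*exp(-y).
Then F(3) - F(1) = (-3*exp(-3) + 4*log(3)) - (-3*exp(-1)) = -3*exp(-3) + 3*exp(-1) + 4*log(3).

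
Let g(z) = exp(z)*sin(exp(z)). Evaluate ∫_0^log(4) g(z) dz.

cos(1) - cos(4)

Let u = exp(z), so du = exp(z) dz. When z = 0, u = 1; when z = log(4), u = 4.
The integral becomes ∫ sin(u) du from 1 to 4, with antiderivative -cos(u).
Back in z: F(z) = -cos(exp(z)).
Then F(log(4)) - F(0) = (-cos(4)) - (-cos(1)) = cos(1) - cos(4).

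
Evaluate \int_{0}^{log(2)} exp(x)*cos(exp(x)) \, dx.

Let u = exp(x), so du = exp(x) dx. When x = 0, u = 1; when x = log(2), u = 2.
The integral becomes ∫ cos(u) du from 1 to 2, with antiderivative sin(u).
Back in x: F(x) = sin(exp(x)).
Then F(log(2)) - F(0) = (sin(2)) - (sin(1)) = -sin(1) + sin(2).

-sin(1) + sin(2)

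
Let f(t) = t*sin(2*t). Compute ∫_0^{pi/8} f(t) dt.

Integrate by parts once (u = t, dv = sin(2*t) dt).
An antiderivative is F(t) = -t*cos(2*t)/2 + sin(2*t)/4.
Then F(pi/8) - F(0) = (sqrt(2)*(4 - pi)/32) - (0) = sqrt(2)*(4 - pi)/32.

sqrt(2)*(4 - pi)/32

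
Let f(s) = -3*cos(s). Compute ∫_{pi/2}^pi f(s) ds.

3

An antiderivative is F(s) = -3*sin(s).
Then F(pi) - F(pi/2) = (0) - (-3) = 3.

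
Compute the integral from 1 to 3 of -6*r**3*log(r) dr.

Integrate by parts once (u = ln r, dv = -6*r**3 dr).
An antiderivative is F(r) = -3*r**4*(4*log(r) - 1)/8.
Then F(3) - F(1) = (243/8 - 243*log(3)/2) - (3/8) = 30 - 243*log(3)/2.

30 - 243*log(3)/2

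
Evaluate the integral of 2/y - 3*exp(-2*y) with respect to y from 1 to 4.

An antiderivative is F(y) = 2*log(y) + 3*exp(-2*y)/2.
Then F(4) - F(1) = (3*exp(-8)/2 + 4*log(2)) - (3*exp(-2)/2) = -3*exp(-2)/2 + 3*exp(-8)/2 + 4*log(2).

-3*exp(-2)/2 + 3*exp(-8)/2 + 4*log(2)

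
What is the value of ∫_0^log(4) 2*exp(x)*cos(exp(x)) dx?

-2*sin(1) + 2*sin(4)

Let u = exp(x), so du = exp(x) dx. When x = 0, u = 1; when x = log(4), u = 4.
The integral becomes 2·∫ cos(u) du from 1 to 4, with antiderivative 2*sin(u).
Back in x: F(x) = 2*sin(exp(x)).
Then F(log(4)) - F(0) = (2*sin(4)) - (2*sin(1)) = -2*sin(1) + 2*sin(4).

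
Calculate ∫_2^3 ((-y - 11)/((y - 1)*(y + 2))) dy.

-10*log(2) + 3*log(5)

Factor the denominator: y**2 + y - 2 = (y + 2)(y - 1).
Partial fractions: (-y - 11)/((y - 1)*(y + 2)) = 3/(y + 2) - 4/(y - 1).
An antiderivative is F(y) = -4*log(y - 1) + 3*log(y + 2).
Then F(3) - F(2) = (-4*log(2) + 3*log(5)) - (log(64)) = -10*log(2) + 3*log(5).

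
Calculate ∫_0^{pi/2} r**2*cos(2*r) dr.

-pi/4

Integrate by parts twice (u = r^2, dv = cos(2*r) dr).
An antiderivative is F(r) = r**2*sin(2*r)/2 + r*cos(2*r)/2 - sin(2*r)/4.
Then F(pi/2) - F(0) = (-pi/4) - (0) = -pi/4.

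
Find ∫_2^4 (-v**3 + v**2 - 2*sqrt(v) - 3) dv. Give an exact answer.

-58 + 8*sqrt(2)/3

By the power rule, an antiderivative is F(v) = -v**4/4 - 4*v**(3/2)/3 + v**3/3 - 3*v.
Then F(4) - F(2) = (-196/3) - (-22/3 - 8*sqrt(2)/3) = -58 + 8*sqrt(2)/3.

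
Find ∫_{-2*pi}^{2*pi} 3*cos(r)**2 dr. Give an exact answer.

Use the identity cos^2(r) = (1 + cos(2*r))/2.
An antiderivative is F(r) = 3*r/2 + 3*sin(2*r)/4.
Then F(2*pi) - F(-2*pi) = (3*pi) - (-3*pi) = 6*pi.

6*pi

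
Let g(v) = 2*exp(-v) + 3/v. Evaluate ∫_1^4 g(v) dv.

An antiderivative is F(v) = 3*log(v) - 2*exp(-v).
Then F(4) - F(1) = (-2*exp(-4) + 6*log(2)) - (-2*exp(-1)) = -2*exp(-4) + 2*exp(-1) + 6*log(2).

-2*exp(-4) + 2*exp(-1) + 6*log(2)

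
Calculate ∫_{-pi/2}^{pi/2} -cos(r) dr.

-2

An antiderivative is F(r) = -sin(r).
Then F(pi/2) - F(-pi/2) = (-1) - (1) = -2.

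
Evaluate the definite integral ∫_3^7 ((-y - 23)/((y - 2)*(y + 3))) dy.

-4*log(3) - log(5)

Factor the denominator: y**2 + y - 6 = (y + 3)(y - 2).
Partial fractions: (-y - 23)/((y - 2)*(y + 3)) = 4/(y + 3) - 5/(y - 2).
An antiderivative is F(y) = -5*log(y - 2) + 4*log(y + 3).
Then F(7) - F(3) = (log(16/5)) - (4*log(2) + 4*log(3)) = -4*log(3) - log(5).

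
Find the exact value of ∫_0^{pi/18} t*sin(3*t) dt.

-sqrt(3)*pi/108 + 1/18

Integrate by parts once (u = t, dv = sin(3*t) dt).
An antiderivative is F(t) = -t*cos(3*t)/3 + sin(3*t)/9.
Then F(pi/18) - F(0) = (-sqrt(3)*pi/108 + 1/18) - (0) = -sqrt(3)*pi/108 + 1/18.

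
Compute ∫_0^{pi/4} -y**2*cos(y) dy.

Integrate by parts twice (u = y^2, dv = -cos(y) dy).
An antiderivative is F(y) = -y**2*sin(y) - 2*y*cos(y) + 2*sin(y).
Then F(pi/4) - F(0) = (sqrt(2)*(-8*pi - pi**2 + 32)/32) - (0) = sqrt(2)*(-8*pi - pi**2 + 32)/32.

sqrt(2)*(-8*pi - pi**2 + 32)/32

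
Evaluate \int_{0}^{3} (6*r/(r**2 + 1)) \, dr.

Let u = r**2 + 1, so du = 2*r dr. When r = 0, u = 1; when r = 3, u = 10.
The integral becomes 3·∫ 1/u du from 1 to 10, with antiderivative 3*log(u).
Back in r: F(r) = 3*log(r**2 + 1).
Then F(3) - F(0) = (3*log(2) + 3*log(5)) - (0) = 3*log(2) + 3*log(5).

3*log(2) + 3*log(5)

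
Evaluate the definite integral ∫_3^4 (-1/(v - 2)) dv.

-log(2)

An antiderivative is F(v) = -log(v - 2).
Then F(4) - F(3) = (-log(2)) - (0) = -log(2).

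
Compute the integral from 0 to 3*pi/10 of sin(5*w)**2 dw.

3*pi/20

Use the identity sin^2(5*w) = (1 - cos(10*w))/2.
An antiderivative is F(w) = w/2 - sin(10*w)/20.
Then F(3*pi/10) - F(0) = (3*pi/20) - (0) = 3*pi/20.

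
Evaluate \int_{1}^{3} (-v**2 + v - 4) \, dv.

By the power rule, an antiderivative is F(v) = -v**3/3 + v**2/2 - 4*v.
Then F(3) - F(1) = (-33/2) - (-23/6) = -38/3.

-38/3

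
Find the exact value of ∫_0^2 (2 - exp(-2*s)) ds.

An antiderivative is F(s) = 2*s + exp(-2*s)/2.
Then F(2) - F(0) = (exp(-4)/2 + 4) - (1/2) = exp(-4)/2 + 7/2.

exp(-4)/2 + 7/2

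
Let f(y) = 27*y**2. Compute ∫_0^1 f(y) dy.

9

Let u = 3*y, so du = 3 dy. When y = 0, u = 0; when y = 1, u = 3.
The integral becomes ∫ u**2 du from 0 to 3, with antiderivative u**3/3.
Back in y: F(y) = 9*y**3.
Then F(1) - F(0) = (9) - (0) = 9.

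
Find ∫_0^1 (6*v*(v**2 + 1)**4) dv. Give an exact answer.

93/5

Let u = v**2 + 1, so du = 2*v dv. When v = 0, u = 1; when v = 1, u = 2.
The integral becomes 3·∫ u**4 du from 1 to 2, with antiderivative 3*u**5/5.
Back in v: F(v) = 3*(v**2 + 1)**5/5.
Then F(1) - F(0) = (96/5) - (3/5) = 93/5.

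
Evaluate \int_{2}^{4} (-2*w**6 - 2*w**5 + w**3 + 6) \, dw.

By the power rule, an antiderivative is F(w) = -2*w**7/7 - w**6/3 + w**4/4 + 6*w.
Then F(4) - F(2) = (-125128/21) - (-880/21) = -41416/7.

-41416/7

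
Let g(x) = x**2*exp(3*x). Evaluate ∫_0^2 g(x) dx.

Integrate by parts twice (u = x^2, dv = exp(3*x) dx).
An antiderivative is F(x) = (9*x**2 - 6*x + 2)*exp(3*x)/27.
Then F(2) - F(0) = (26*exp(6)/27) - (2/27) = -2/27 + 26*exp(6)/27.

-2/27 + 26*exp(6)/27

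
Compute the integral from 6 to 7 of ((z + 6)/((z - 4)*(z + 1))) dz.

Factor the denominator: z**2 - 3*z - 4 = (z + 1)(z - 4).
Partial fractions: (z + 6)/((z - 4)*(z + 1)) = -1/(z + 1) + 2/(z - 4).
An antiderivative is F(z) = 2*log(z - 4) - log(z + 1).
Then F(7) - F(6) = (log(9/8)) - (log(4/7)) = log(63/32).

log(63/32)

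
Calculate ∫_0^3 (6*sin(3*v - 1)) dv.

Let u = 3*v - 1, so du = 3 dv. When v = 0, u = -1; when v = 3, u = 8.
The integral becomes 2·∫ sin(u) du from -1 to 8, with antiderivative -2*cos(u).
Back in v: F(v) = -2*cos(3*v - 1).
Then F(3) - F(0) = (-2*cos(8)) - (-2*cos(1)) = -2*cos(8) + 2*cos(1).

-2*cos(8) + 2*cos(1)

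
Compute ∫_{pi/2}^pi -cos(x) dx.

An antiderivative is F(x) = -sin(x).
Then F(pi) - F(pi/2) = (0) - (-1) = 1.

1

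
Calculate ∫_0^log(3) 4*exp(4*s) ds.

80

Let u = exp(s), so du = exp(s) ds. When s = 0, u = 1; when s = log(3), u = 3.
The integral becomes 4·∫ u**3 du from 1 to 3, with antiderivative u**4.
Back in s: F(s) = exp(4*s).
Then F(log(3)) - F(0) = (81) - (1) = 80.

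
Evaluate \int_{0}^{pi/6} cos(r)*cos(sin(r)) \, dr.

Let u = sin(r), so du = cos(r) dr. When r = 0, u = 0; when r = pi/6, u = 1/2.
The integral becomes ∫ cos(u) du from 0 to 1/2, with antiderivative sin(u).
Back in r: F(r) = sin(sin(r)).
Then F(pi/6) - F(0) = (sin(1/2)) - (0) = sin(1/2).

sin(1/2)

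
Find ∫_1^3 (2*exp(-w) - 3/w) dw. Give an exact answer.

An antiderivative is F(w) = -3*log(w) - 2*exp(-w).
Then F(3) - F(1) = (-3*log(3) - 2*exp(-3)) - (-2*exp(-1)) = -3*log(3) - 2*exp(-3) + 2*exp(-1).

-3*log(3) - 2*exp(-3) + 2*exp(-1)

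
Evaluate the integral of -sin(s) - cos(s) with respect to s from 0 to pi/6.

An antiderivative is F(s) = -sin(s) + cos(s).
Then F(pi/6) - F(0) = (-1/2 + sqrt(3)/2) - (1) = -3/2 + sqrt(3)/2.

-3/2 + sqrt(3)/2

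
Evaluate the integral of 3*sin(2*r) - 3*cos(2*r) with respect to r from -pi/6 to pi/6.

-3*sqrt(3)/2

An antiderivative is F(r) = -3*sin(2*r)/2 - 3*cos(2*r)/2.
Then F(pi/6) - F(-pi/6) = (-3*sqrt(3)/4 - 3/4) - (-3/4 + 3*sqrt(3)/4) = -3*sqrt(3)/2.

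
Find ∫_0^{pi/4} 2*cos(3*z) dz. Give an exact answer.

sqrt(2)/3

An antiderivative is F(z) = 2*sin(3*z)/3.
Then F(pi/4) - F(0) = (sqrt(2)/3) - (0) = sqrt(2)/3.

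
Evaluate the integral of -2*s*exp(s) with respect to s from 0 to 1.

-2

Integrate by parts once (u = s, dv = -2*exp(s) ds).
An antiderivative is F(s) = (-2*s + 2)*exp(s).
Then F(1) - F(0) = (0) - (2) = -2.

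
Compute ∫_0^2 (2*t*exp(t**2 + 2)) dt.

-exp(2) + exp(6)

Let u = t**2 + 2, so du = 2*t dt. When t = 0, u = 2; when t = 2, u = 6.
The integral becomes ∫ exp(u) du from 2 to 6, with antiderivative exp(u).
Back in t: F(t) = exp(t**2 + 2).
Then F(2) - F(0) = (exp(6)) - (exp(2)) = -exp(2) + exp(6).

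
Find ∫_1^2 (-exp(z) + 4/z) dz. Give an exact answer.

An antiderivative is F(z) = -exp(z) + 4*log(z).
Then F(2) - F(1) = (-exp(2) + log(16)) - (-exp(1)) = -exp(2) + exp(1) + log(16).

-exp(2) + exp(1) + log(16)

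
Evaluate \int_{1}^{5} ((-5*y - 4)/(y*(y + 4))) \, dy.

-8*log(3) + 3*log(5)

Factor the denominator: y**2 + 4*y = (y + 4)y.
Partial fractions: (-5*y - 4)/(y*(y + 4)) = -4/(y + 4) - 1/y.
An antiderivative is F(y) = -log(y) - 4*log(y + 4).
Then F(5) - F(1) = (-8*log(3) - log(5)) - (-4*log(5)) = -8*log(3) + 3*log(5).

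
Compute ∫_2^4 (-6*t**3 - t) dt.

By the power rule, an antiderivative is F(t) = -3*t**4/2 - t**2/2.
Then F(4) - F(2) = (-392) - (-26) = -366.

-366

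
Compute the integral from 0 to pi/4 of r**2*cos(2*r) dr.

-1/4 + pi**2/32

Integrate by parts twice (u = r^2, dv = cos(2*r) dr).
An antiderivative is F(r) = r**2*sin(2*r)/2 + r*cos(2*r)/2 - sin(2*r)/4.
Then F(pi/4) - F(0) = (-1/4 + pi**2/32) - (0) = -1/4 + pi**2/32.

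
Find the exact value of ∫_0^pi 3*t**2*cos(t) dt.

-6*pi

Integrate by parts twice (u = t^2, dv = 3*cos(t) dt).
An antiderivative is F(t) = 3*t**2*sin(t) + 6*t*cos(t) - 6*sin(t).
Then F(pi) - F(0) = (-6*pi) - (0) = -6*pi.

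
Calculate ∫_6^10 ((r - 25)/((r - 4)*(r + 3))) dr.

Factor the denominator: r**2 - r - 12 = (r + 3)(r - 4).
Partial fractions: (r - 25)/((r - 4)*(r + 3)) = 4/(r + 3) - 3/(r - 4).
An antiderivative is F(r) = -3*log(r - 4) + 4*log(r + 3).
Then F(10) - F(6) = (-3*log(3) - 3*log(2) + 4*log(13)) - (-3*log(2) + 8*log(3)) = -11*log(3) + 4*log(13).

-11*log(3) + 4*log(13)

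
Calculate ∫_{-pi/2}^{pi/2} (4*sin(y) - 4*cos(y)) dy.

An antiderivative is F(y) = -4*sin(y) - 4*cos(y).
Then F(pi/2) - F(-pi/2) = (-4) - (4) = -8.

-8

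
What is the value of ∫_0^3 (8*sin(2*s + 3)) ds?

4*cos(3) - 4*cos(9)

Let u = 2*s + 3, so du = 2 ds. When s = 0, u = 3; when s = 3, u = 9.
The integral becomes 4·∫ sin(u) du from 3 to 9, with antiderivative -4*cos(u).
Back in s: F(s) = -4*cos(2*s + 3).
Then F(3) - F(0) = (-4*cos(9)) - (-4*cos(3)) = 4*cos(3) - 4*cos(9).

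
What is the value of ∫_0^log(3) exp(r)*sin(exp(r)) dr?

cos(1) - cos(3)

Let u = exp(r), so du = exp(r) dr. When r = 0, u = 1; when r = log(3), u = 3.
The integral becomes ∫ sin(u) du from 1 to 3, with antiderivative -cos(u).
Back in r: F(r) = -cos(exp(r)).
Then F(log(3)) - F(0) = (-cos(3)) - (-cos(1)) = cos(1) - cos(3).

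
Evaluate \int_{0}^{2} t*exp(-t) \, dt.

1 - 3*exp(-2)

Integrate by parts once (u = t, dv = exp(-t) dt).
An antiderivative is F(t) = (-t - 1)*exp(-t).
Then F(2) - F(0) = (-3*exp(-2)) - (-1) = 1 - 3*exp(-2).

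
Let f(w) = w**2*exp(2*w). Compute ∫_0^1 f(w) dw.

Integrate by parts twice (u = w^2, dv = exp(2*w) dw).
An antiderivative is F(w) = (2*w**2 - 2*w + 1)*exp(2*w)/4.
Then F(1) - F(0) = (exp(2)/4) - (1/4) = -1/4 + exp(2)/4.

-1/4 + exp(2)/4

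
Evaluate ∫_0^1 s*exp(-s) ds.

1 - 2*exp(-1)

Integrate by parts once (u = s, dv = exp(-s) ds).
An antiderivative is F(s) = (-s - 1)*exp(-s).
Then F(1) - F(0) = (-2*exp(-1)) - (-1) = 1 - 2*exp(-1).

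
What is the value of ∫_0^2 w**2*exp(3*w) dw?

-2/27 + 26*exp(6)/27

Integrate by parts twice (u = w^2, dv = exp(3*w) dw).
An antiderivative is F(w) = (9*w**2 - 6*w + 2)*exp(3*w)/27.
Then F(2) - F(0) = (26*exp(6)/27) - (2/27) = -2/27 + 26*exp(6)/27.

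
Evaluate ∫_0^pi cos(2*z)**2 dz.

Use the identity cos^2(2*z) = (1 + cos(4*z))/2.
An antiderivative is F(z) = z/2 + sin(4*z)/8.
Then F(pi) - F(0) = (pi/2) - (0) = pi/2.

pi/2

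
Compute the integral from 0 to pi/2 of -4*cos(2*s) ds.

0

An antiderivative is F(s) = -2*sin(2*s).
Then F(pi/2) - F(0) = (0) - (0) = 0.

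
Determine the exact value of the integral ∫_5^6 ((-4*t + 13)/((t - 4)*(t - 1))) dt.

-3*log(5) + 5*log(2)

Factor the denominator: t**2 - 5*t + 4 = (t - 1)(t - 4).
Partial fractions: (-4*t + 13)/((t - 4)*(t - 1)) = -3/(t - 1) - 1/(t - 4).
An antiderivative is F(t) = -log(t - 4) - 3*log(t - 1).
Then F(6) - F(5) = (-3*log(5) - log(2)) - (-log(64)) = -3*log(5) + 5*log(2).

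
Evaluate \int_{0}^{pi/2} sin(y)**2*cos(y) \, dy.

Let u = sin(y), so du = cos(y) dy. When y = 0, u = 0; when y = pi/2, u = 1.
The integral becomes ∫ u**2 du from 0 to 1, with antiderivative u**3/3.
Back in y: F(y) = sin(y)**3/3.
Then F(pi/2) - F(0) = (1/3) - (0) = 1/3.

1/3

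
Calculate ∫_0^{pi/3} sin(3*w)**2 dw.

Use the identity sin^2(3*w) = (1 - cos(6*w))/2.
An antiderivative is F(w) = w/2 - sin(6*w)/12.
Then F(pi/3) - F(0) = (pi/6) - (0) = pi/6.

pi/6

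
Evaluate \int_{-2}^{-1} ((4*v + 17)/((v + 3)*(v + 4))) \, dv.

log(64/3)

Factor the denominator: v**2 + 7*v + 12 = (v + 4)(v + 3).
Partial fractions: (4*v + 17)/((v + 3)*(v + 4)) = -1/(v + 4) + 5/(v + 3).
An antiderivative is F(v) = 5*log(v + 3) - log(v + 4).
Then F(-1) - F(-2) = (log(32/3)) - (-log(2)) = log(64/3).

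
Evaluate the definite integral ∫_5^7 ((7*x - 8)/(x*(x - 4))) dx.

-2*log(5) + 2*log(7) + 5*log(3)

Factor the denominator: x**2 - 4*x = x(x - 4).
Partial fractions: (7*x - 8)/(x*(x - 4)) = 2/x + 5/(x - 4).
An antiderivative is F(x) = 2*log(x) + 5*log(x - 4).
Then F(7) - F(5) = (2*log(7) + 5*log(3)) - (log(25)) = -2*log(5) + 2*log(7) + 5*log(3).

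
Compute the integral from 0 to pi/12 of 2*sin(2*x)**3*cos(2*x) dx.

1/64

Let u = sin(2*x), so du = 2*cos(2*x) dx. When x = 0, u = 0; when x = pi/12, u = 1/2.
The integral becomes ∫ u**3 du from 0 to 1/2, with antiderivative u**4/4.
Back in x: F(x) = sin(2*x)**4/4.
Then F(pi/12) - F(0) = (1/64) - (0) = 1/64.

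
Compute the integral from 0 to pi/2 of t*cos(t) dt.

-1 + pi/2

Integrate by parts once (u = t, dv = cos(t) dt).
An antiderivative is F(t) = t*sin(t) + cos(t).
Then F(pi/2) - F(0) = (pi/2) - (1) = -1 + pi/2.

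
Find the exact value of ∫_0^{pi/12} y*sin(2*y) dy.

Integrate by parts once (u = y, dv = sin(2*y) dy).
An antiderivative is F(y) = -y*cos(2*y)/2 + sin(2*y)/4.
Then F(pi/12) - F(0) = (-sqrt(3)*pi/48 + 1/8) - (0) = -sqrt(3)*pi/48 + 1/8.

-sqrt(3)*pi/48 + 1/8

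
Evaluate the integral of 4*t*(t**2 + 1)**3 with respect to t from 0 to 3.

Let u = t**2 + 1, so du = 2*t dt. When t = 0, u = 1; when t = 3, u = 10.
The integral becomes 2·∫ u**3 du from 1 to 10, with antiderivative u**4/2.
Back in t: F(t) = (t**2 + 1)**4/2.
Then F(3) - F(0) = (5000) - (1/2) = 9999/2.

9999/2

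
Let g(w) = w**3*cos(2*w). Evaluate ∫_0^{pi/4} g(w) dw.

-3*pi/16 + pi**3/128 + 3/8

Integrate by parts 3 times (u = w^3, dv = cos(2*w) dw).
An antiderivative is F(w) = w**3*sin(2*w)/2 + 3*w**2*cos(2*w)/4 - 3*w*sin(2*w)/4 - 3*cos(2*w)/8.
Then F(pi/4) - F(0) = (pi*(-24 + pi**2)/128) - (-3/8) = -3*pi/16 + pi**3/128 + 3/8.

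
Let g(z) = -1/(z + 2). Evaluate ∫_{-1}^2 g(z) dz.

-log(4)

An antiderivative is F(z) = -log(z + 2).
Then F(2) - F(-1) = (-log(4)) - (0) = -log(4).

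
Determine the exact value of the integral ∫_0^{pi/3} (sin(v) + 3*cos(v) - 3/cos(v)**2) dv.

1/2 - 3*sqrt(3)/2

An antiderivative is F(v) = 3*sin(v) - cos(v) - 3*tan(v).
Then F(pi/3) - F(0) = (-3*sqrt(3)/2 - 1/2) - (-1) = 1/2 - 3*sqrt(3)/2.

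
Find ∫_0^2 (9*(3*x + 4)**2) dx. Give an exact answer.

Let u = 3*x + 4, so du = 3 dx. When x = 0, u = 4; when x = 2, u = 10.
The integral becomes 3·∫ u**2 du from 4 to 10, with antiderivative u**3.
Back in x: F(x) = (3*x + 4)**3.
Then F(2) - F(0) = (1000) - (64) = 936.

936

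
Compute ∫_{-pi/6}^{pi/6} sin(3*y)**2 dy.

pi/6

Use the identity sin^2(3*y) = (1 - cos(6*y))/2.
An antiderivative is F(y) = y/2 - sin(6*y)/12.
Then F(pi/6) - F(-pi/6) = (pi/12) - (-pi/12) = pi/6.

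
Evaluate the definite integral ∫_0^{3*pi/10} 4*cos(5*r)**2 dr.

3*pi/5

Use the identity cos^2(5*r) = (1 + cos(10*r))/2.
An antiderivative is F(r) = 2*r + sin(10*r)/5.
Then F(3*pi/10) - F(0) = (3*pi/5) - (0) = 3*pi/5.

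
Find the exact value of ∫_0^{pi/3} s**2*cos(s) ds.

Integrate by parts twice (u = s^2, dv = cos(s) ds).
An antiderivative is F(s) = s**2*sin(s) + 2*s*cos(s) - 2*sin(s).
Then F(pi/3) - F(0) = (-sqrt(3) + sqrt(3)*pi**2/18 + pi/3) - (0) = -sqrt(3) + sqrt(3)*pi**2/18 + pi/3.

-sqrt(3) + sqrt(3)*pi**2/18 + pi/3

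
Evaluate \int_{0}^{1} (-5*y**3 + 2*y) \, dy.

-1/4

By the power rule, an antiderivative is F(y) = -5*y**4/4 + y**2.
Then F(1) - F(0) = (-1/4) - (0) = -1/4.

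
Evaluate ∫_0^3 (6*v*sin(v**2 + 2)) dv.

3*cos(2) - 3*cos(11)

Let u = v**2 + 2, so du = 2*v dv. When v = 0, u = 2; when v = 3, u = 11.
The integral becomes 3·∫ sin(u) du from 2 to 11, with antiderivative -3*cos(u).
Back in v: F(v) = -3*cos(v**2 + 2).
Then F(3) - F(0) = (-3*cos(11)) - (-3*cos(2)) = 3*cos(2) - 3*cos(11).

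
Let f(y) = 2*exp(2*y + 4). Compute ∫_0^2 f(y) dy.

Let u = 2*y + 4, so du = 2 dy. When y = 0, u = 4; when y = 2, u = 8.
The integral becomes ∫ exp(u) du from 4 to 8, with antiderivative exp(u).
Back in y: F(y) = exp(2*y + 4).
Then F(2) - F(0) = (exp(8)) - (exp(4)) = -exp(4) + exp(8).

-exp(4) + exp(8)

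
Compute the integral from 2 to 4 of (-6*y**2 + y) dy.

-106

By the power rule, an antiderivative is F(y) = -2*y**3 + y**2/2.
Then F(4) - F(2) = (-120) - (-14) = -106.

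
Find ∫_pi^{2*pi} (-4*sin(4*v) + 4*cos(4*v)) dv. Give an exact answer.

An antiderivative is F(v) = sin(4*v) + cos(4*v).
Then F(2*pi) - F(pi) = (1) - (1) = 0.

0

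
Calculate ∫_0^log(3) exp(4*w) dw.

20

Let u = exp(w), so du = exp(w) dw. When w = 0, u = 1; when w = log(3), u = 3.
The integral becomes ∫ u**3 du from 1 to 3, with antiderivative u**4/4.
Back in w: F(w) = exp(4*w)/4.
Then F(log(3)) - F(0) = (81/4) - (1/4) = 20.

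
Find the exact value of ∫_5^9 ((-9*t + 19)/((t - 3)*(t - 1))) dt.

-4*log(3) - 5*log(2)

Factor the denominator: t**2 - 4*t + 3 = (t - 1)(t - 3).
Partial fractions: (-9*t + 19)/((t - 3)*(t - 1)) = -5/(t - 1) - 4/(t - 3).
An antiderivative is F(t) = -4*log(t - 3) - 5*log(t - 1).
Then F(9) - F(5) = (-19*log(2) - 4*log(3)) - (-14*log(2)) = -4*log(3) - 5*log(2).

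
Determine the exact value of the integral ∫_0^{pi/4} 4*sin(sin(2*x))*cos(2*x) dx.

2 - 2*cos(1)

Let u = sin(2*x), so du = 2*cos(2*x) dx. When x = 0, u = 0; when x = pi/4, u = 1.
The integral becomes 2·∫ sin(u) du from 0 to 1, with antiderivative -2*cos(u).
Back in x: F(x) = -2*cos(sin(2*x)).
Then F(pi/4) - F(0) = (-2*cos(1)) - (-2) = 2 - 2*cos(1).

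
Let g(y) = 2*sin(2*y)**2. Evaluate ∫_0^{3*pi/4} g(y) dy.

Use the identity sin^2(2*y) = (1 - cos(4*y))/2.
An antiderivative is F(y) = y - sin(4*y)/4.
Then F(3*pi/4) - F(0) = (3*pi/4) - (0) = 3*pi/4.

3*pi/4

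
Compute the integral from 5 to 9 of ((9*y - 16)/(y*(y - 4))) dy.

log(5) + 8*log(3)

Factor the denominator: y**2 - 4*y = y(y - 4).
Partial fractions: (9*y - 16)/(y*(y - 4)) = 4/y + 5/(y - 4).
An antiderivative is F(y) = 4*log(y) + 5*log(y - 4).
Then F(9) - F(5) = (5*log(5) + 8*log(3)) - (4*log(5)) = log(5) + 8*log(3).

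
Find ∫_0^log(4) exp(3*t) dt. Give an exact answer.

21

Let u = exp(t), so du = exp(t) dt. When t = 0, u = 1; when t = log(4), u = 4.
The integral becomes ∫ u**2 du from 1 to 4, with antiderivative u**3/3.
Back in t: F(t) = exp(3*t)/3.
Then F(log(4)) - F(0) = (64/3) - (1/3) = 21.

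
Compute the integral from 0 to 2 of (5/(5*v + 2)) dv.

log(6)

Let u = 5*v + 2, so du = 5 dv. When v = 0, u = 2; when v = 2, u = 12.
The integral becomes ∫ 1/u du from 2 to 12, with antiderivative log(u).
Back in v: F(v) = log(5*v + 2).
Then F(2) - F(0) = (log(12)) - (log(2)) = log(6).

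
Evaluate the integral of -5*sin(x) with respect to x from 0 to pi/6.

-5 + 5*sqrt(3)/2

An antiderivative is F(x) = 5*cos(x).
Then F(pi/6) - F(0) = (5*sqrt(3)/2) - (5) = -5 + 5*sqrt(3)/2.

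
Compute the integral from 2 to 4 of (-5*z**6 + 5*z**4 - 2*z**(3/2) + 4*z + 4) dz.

By the power rule, an antiderivative is F(z) = -5*z**7/7 - 4*z**(5/2)/5 + z**5 + 2*z**2 + 4*z.
Then F(4) - F(2) = (-372976/35) - (-304/7 - 16*sqrt(2)/5) = -371456/35 + 16*sqrt(2)/5.

-371456/35 + 16*sqrt(2)/5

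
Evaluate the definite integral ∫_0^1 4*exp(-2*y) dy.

2 - 2*exp(-2)

An antiderivative is F(y) = -2*exp(-2*y).
Then F(1) - F(0) = (-2*exp(-2)) - (-2) = 2 - 2*exp(-2).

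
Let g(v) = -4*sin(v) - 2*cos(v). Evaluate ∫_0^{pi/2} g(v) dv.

An antiderivative is F(v) = -2*sin(v) + 4*cos(v).
Then F(pi/2) - F(0) = (-2) - (4) = -6.

-6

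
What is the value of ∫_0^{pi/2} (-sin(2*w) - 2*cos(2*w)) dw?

An antiderivative is F(w) = -sin(2*w) + cos(2*w)/2.
Then F(pi/2) - F(0) = (-1/2) - (1/2) = -1.

-1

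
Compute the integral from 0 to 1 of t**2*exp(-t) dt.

Integrate by parts twice (u = t^2, dv = exp(-t) dt).
An antiderivative is F(t) = (-t**2 - 2*t - 2)*exp(-t).
Then F(1) - F(0) = (-5*exp(-1)) - (-2) = 2 - 5*exp(-1).

2 - 5*exp(-1)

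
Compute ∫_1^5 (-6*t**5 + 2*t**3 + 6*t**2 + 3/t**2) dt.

By the power rule, an antiderivative is F(t) = -t**6 + t**4/2 + 2*t**3 - 3/t.
Then F(5) - F(1) = (-150631/10) - (-3/2) = -75308/5.

-75308/5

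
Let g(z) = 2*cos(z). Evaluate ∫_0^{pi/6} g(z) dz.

1

An antiderivative is F(z) = 2*sin(z).
Then F(pi/6) - F(0) = (1) - (0) = 1.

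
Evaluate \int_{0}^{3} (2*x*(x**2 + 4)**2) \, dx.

711

Let u = x**2 + 4, so du = 2*x dx. When x = 0, u = 4; when x = 3, u = 13.
The integral becomes ∫ u**2 du from 4 to 13, with antiderivative u**3/3.
Back in x: F(x) = (x**2 + 4)**3/3.
Then F(3) - F(0) = (2197/3) - (64/3) = 711.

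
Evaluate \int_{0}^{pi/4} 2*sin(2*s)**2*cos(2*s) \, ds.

1/3

Let u = sin(2*s), so du = 2*cos(2*s) ds. When s = 0, u = 0; when s = pi/4, u = 1.
The integral becomes ∫ u**2 du from 0 to 1, with antiderivative u**3/3.
Back in s: F(s) = sin(2*s)**3/3.
Then F(pi/4) - F(0) = (1/3) - (0) = 1/3.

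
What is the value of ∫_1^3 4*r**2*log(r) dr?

Integrate by parts once (u = ln r, dv = 4*r**2 dr).
An antiderivative is F(r) = 4*r**3*(3*log(r) - 1)/9.
Then F(3) - F(1) = (-12 + 36*log(3)) - (-4/9) = -104/9 + 36*log(3).

-104/9 + 36*log(3)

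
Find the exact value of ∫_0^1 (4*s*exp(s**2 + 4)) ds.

-2*(1 - exp(1))*exp(4)

Let u = s**2 + 4, so du = 2*s ds. When s = 0, u = 4; when s = 1, u = 5.
The integral becomes 2·∫ exp(u) du from 4 to 5, with antiderivative 2*exp(u).
Back in s: F(s) = 2*exp(s**2 + 4).
Then F(1) - F(0) = (2*exp(5)) - (2*exp(4)) = -2*(1 - exp(1))*exp(4).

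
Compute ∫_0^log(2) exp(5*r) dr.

Let u = exp(r), so du = exp(r) dr. When r = 0, u = 1; when r = log(2), u = 2.
The integral becomes ∫ u**4 du from 1 to 2, with antiderivative u**5/5.
Back in r: F(r) = exp(5*r)/5.
Then F(log(2)) - F(0) = (32/5) - (1/5) = 31/5.

31/5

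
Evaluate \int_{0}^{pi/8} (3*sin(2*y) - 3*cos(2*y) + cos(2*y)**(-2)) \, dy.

2 - 3*sqrt(2)/2

An antiderivative is F(y) = -3*sin(2*y)/2 - 3*cos(2*y)/2 + tan(2*y)/2.
Then F(pi/8) - F(0) = (1/2 - 3*sqrt(2)/2) - (-3/2) = 2 - 3*sqrt(2)/2.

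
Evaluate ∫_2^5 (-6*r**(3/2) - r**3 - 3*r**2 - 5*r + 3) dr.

By the power rule, an antiderivative is F(r) = -12*r**(5/2)/5 - r**4/4 - r**3 - 5*r**2/2 + 3*r.
Then F(5) - F(2) = (-1315/4 - 60*sqrt(5)) - (-16 - 48*sqrt(2)/5) = -1251/4 - 60*sqrt(5) + 48*sqrt(2)/5.

-1251/4 - 60*sqrt(5) + 48*sqrt(2)/5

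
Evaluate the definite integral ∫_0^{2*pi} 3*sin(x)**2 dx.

Use the identity sin^2(x) = (1 - cos(2*x))/2.
An antiderivative is F(x) = 3*x/2 - 3*sin(2*x)/4.
Then F(2*pi) - F(0) = (3*pi) - (0) = 3*pi.

3*pi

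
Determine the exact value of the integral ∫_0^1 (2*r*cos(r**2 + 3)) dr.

Let u = r**2 + 3, so du = 2*r dr. When r = 0, u = 3; when r = 1, u = 4.
The integral becomes ∫ cos(u) du from 3 to 4, with antiderivative sin(u).
Back in r: F(r) = sin(r**2 + 3).
Then F(1) - F(0) = (sin(4)) - (sin(3)) = sin(4) - sin(3).

sin(4) - sin(3)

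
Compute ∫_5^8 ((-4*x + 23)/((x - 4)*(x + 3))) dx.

Factor the denominator: x**2 - x - 12 = (x + 3)(x - 4).
Partial fractions: (-4*x + 23)/((x - 4)*(x + 3)) = -5/(x + 3) + 1/(x - 4).
An antiderivative is F(x) = log(x - 4) - 5*log(x + 3).
Then F(8) - F(5) = (-5*log(11) + 2*log(2)) - (-15*log(2)) = -5*log(11) + 17*log(2).

-5*log(11) + 17*log(2)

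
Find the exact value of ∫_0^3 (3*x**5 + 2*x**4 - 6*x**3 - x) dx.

3357/10

By the power rule, an antiderivative is F(x) = x**6/2 + 2*x**5/5 - 3*x**4/2 - x**2/2.
Then F(3) - F(0) = (3357/10) - (0) = 3357/10.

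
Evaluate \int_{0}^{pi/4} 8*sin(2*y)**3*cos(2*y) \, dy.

1

Let u = sin(2*y), so du = 2*cos(2*y) dy. When y = 0, u = 0; when y = pi/4, u = 1.
The integral becomes 4·∫ u**3 du from 0 to 1, with antiderivative u**4.
Back in y: F(y) = sin(2*y)**4.
Then F(pi/4) - F(0) = (1) - (0) = 1.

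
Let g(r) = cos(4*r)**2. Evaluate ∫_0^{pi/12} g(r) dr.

sqrt(3)/32 + pi/24

Use the identity cos^2(4*r) = (1 + cos(8*r))/2.
An antiderivative is F(r) = r/2 + sin(8*r)/16.
Then F(pi/12) - F(0) = (sqrt(3)/32 + pi/24) - (0) = sqrt(3)/32 + pi/24.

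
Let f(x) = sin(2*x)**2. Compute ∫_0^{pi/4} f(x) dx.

pi/8

Use the identity sin^2(2*x) = (1 - cos(4*x))/2.
An antiderivative is F(x) = x/2 - sin(4*x)/8.
Then F(pi/4) - F(0) = (pi/8) - (0) = pi/8.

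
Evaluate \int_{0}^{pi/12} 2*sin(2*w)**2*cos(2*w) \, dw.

1/24

Let u = sin(2*w), so du = 2*cos(2*w) dw. When w = 0, u = 0; when w = pi/12, u = 1/2.
The integral becomes ∫ u**2 du from 0 to 1/2, with antiderivative u**3/3.
Back in w: F(w) = sin(2*w)**3/3.
Then F(pi/12) - F(0) = (1/24) - (0) = 1/24.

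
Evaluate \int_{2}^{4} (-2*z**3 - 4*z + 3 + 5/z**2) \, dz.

By the power rule, an antiderivative is F(z) = -z**4/2 - 2*z**2 + 3*z - 5/z.
Then F(4) - F(2) = (-597/4) - (-25/2) = -547/4.

-547/4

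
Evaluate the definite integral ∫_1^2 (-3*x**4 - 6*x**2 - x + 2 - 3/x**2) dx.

By the power rule, an antiderivative is F(x) = -3*x**5/5 - 2*x**3 - x**2/2 + 2*x + 3/x.
Then F(2) - F(1) = (-317/10) - (19/10) = -168/5.

-168/5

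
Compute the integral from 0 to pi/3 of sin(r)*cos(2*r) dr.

Use the identity sin(r)cos(2*r) = [sin(3*r) + sin(-r)]/2.
An antiderivative is F(r) = cos(r)/2 - cos(3*r)/6.
Then F(pi/3) - F(0) = (5/12) - (1/3) = 1/12.

1/12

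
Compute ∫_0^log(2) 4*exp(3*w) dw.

28/3

Let u = exp(w), so du = exp(w) dw. When w = 0, u = 1; when w = log(2), u = 2.
The integral becomes 4·∫ u**2 du from 1 to 2, with antiderivative 4*u**3/3.
Back in w: F(w) = 4*exp(3*w)/3.
Then F(log(2)) - F(0) = (32/3) - (4/3) = 28/3.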